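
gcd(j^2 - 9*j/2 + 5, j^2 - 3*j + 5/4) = j - 5/2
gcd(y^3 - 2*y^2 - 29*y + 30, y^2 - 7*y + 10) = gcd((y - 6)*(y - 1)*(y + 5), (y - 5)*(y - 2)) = 1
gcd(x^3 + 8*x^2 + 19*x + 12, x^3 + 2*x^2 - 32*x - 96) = x + 4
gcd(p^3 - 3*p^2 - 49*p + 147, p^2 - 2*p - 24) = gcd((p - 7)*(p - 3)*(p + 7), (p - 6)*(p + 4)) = 1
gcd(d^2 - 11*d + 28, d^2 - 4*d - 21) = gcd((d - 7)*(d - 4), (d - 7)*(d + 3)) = d - 7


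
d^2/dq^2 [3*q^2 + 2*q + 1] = 6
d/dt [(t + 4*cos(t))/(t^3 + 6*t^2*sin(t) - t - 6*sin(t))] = ((1 - 4*sin(t))*(t^3 + 6*t^2*sin(t) - t - 6*sin(t)) - (t + 4*cos(t))*(6*t^2*cos(t) + 3*t^2 + 12*t*sin(t) - 6*cos(t) - 1))/((t - 1)^2*(t + 1)^2*(t + 6*sin(t))^2)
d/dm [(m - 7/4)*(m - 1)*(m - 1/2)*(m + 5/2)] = 4*m^3 - 9*m^2/4 - 10*m + 111/16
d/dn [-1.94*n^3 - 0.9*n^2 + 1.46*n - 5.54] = -5.82*n^2 - 1.8*n + 1.46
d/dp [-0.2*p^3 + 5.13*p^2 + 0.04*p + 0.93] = -0.6*p^2 + 10.26*p + 0.04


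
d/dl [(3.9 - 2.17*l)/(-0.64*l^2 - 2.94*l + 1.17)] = (-1.3888*l^2 + 4.992*l + 8.9271)/(0.4096*l^4 + 3.7632*l^3 + 7.146*l^2 - 6.8796*l + 1.3689)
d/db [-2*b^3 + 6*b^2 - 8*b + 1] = -6*b^2 + 12*b - 8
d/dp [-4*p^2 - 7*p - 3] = -8*p - 7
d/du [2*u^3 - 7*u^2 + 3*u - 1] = 6*u^2 - 14*u + 3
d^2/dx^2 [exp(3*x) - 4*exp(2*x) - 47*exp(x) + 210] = (9*exp(2*x) - 16*exp(x) - 47)*exp(x)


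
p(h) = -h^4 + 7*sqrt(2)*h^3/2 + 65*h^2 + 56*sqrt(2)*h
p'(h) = -4*h^3 + 21*sqrt(2)*h^2/2 + 130*h + 56*sqrt(2)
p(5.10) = 2074.62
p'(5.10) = 597.82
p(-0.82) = -24.42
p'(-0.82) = -15.21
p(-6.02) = -514.37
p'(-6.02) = 707.41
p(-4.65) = 72.00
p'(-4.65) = 197.95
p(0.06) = 4.99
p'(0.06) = 87.05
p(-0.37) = -20.67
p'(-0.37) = 33.33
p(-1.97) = 43.34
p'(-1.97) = -88.69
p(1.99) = 438.33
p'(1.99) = 365.18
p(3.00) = 875.23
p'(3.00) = 494.84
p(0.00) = 0.00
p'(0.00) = 79.20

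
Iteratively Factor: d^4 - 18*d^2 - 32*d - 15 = (d + 3)*(d^3 - 3*d^2 - 9*d - 5) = (d - 5)*(d + 3)*(d^2 + 2*d + 1) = (d - 5)*(d + 1)*(d + 3)*(d + 1)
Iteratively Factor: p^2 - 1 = (p - 1)*(p + 1)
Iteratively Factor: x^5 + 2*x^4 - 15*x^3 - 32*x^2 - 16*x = (x + 1)*(x^4 + x^3 - 16*x^2 - 16*x) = (x - 4)*(x + 1)*(x^3 + 5*x^2 + 4*x) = (x - 4)*(x + 1)*(x + 4)*(x^2 + x) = (x - 4)*(x + 1)^2*(x + 4)*(x)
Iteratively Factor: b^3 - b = (b)*(b^2 - 1) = b*(b - 1)*(b + 1)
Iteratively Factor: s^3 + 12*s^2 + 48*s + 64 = (s + 4)*(s^2 + 8*s + 16) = (s + 4)^2*(s + 4)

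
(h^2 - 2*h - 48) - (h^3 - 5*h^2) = -h^3 + 6*h^2 - 2*h - 48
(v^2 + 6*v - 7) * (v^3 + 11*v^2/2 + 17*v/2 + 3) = v^5 + 23*v^4/2 + 69*v^3/2 + 31*v^2/2 - 83*v/2 - 21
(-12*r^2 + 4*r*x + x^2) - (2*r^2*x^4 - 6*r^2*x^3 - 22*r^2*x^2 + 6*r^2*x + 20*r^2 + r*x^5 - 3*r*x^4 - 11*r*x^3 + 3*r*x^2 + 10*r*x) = -2*r^2*x^4 + 6*r^2*x^3 + 22*r^2*x^2 - 6*r^2*x - 32*r^2 - r*x^5 + 3*r*x^4 + 11*r*x^3 - 3*r*x^2 - 6*r*x + x^2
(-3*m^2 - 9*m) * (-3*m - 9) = 9*m^3 + 54*m^2 + 81*m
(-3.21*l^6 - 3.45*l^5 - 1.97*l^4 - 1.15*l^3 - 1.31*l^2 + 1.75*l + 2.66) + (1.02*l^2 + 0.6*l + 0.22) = -3.21*l^6 - 3.45*l^5 - 1.97*l^4 - 1.15*l^3 - 0.29*l^2 + 2.35*l + 2.88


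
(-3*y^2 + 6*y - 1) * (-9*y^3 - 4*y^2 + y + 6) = 27*y^5 - 42*y^4 - 18*y^3 - 8*y^2 + 35*y - 6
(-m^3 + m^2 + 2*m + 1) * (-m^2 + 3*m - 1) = m^5 - 4*m^4 + 2*m^3 + 4*m^2 + m - 1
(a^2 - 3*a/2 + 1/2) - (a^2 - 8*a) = 13*a/2 + 1/2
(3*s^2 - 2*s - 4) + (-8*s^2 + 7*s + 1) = -5*s^2 + 5*s - 3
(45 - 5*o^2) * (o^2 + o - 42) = -5*o^4 - 5*o^3 + 255*o^2 + 45*o - 1890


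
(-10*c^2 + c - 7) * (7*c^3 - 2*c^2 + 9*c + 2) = -70*c^5 + 27*c^4 - 141*c^3 + 3*c^2 - 61*c - 14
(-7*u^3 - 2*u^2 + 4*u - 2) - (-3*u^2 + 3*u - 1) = -7*u^3 + u^2 + u - 1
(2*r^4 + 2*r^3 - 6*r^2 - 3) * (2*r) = 4*r^5 + 4*r^4 - 12*r^3 - 6*r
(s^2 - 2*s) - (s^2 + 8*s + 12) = -10*s - 12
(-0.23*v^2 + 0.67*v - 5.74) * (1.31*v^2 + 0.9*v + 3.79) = -0.3013*v^4 + 0.6707*v^3 - 7.7881*v^2 - 2.6267*v - 21.7546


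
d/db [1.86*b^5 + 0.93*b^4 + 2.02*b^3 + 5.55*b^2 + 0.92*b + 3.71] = 9.3*b^4 + 3.72*b^3 + 6.06*b^2 + 11.1*b + 0.92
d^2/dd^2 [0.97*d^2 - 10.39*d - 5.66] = 1.94000000000000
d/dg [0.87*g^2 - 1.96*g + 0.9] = 1.74*g - 1.96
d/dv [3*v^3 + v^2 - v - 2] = 9*v^2 + 2*v - 1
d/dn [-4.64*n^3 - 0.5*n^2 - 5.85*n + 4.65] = -13.92*n^2 - 1.0*n - 5.85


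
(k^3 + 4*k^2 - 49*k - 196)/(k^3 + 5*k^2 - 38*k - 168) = (k - 7)/(k - 6)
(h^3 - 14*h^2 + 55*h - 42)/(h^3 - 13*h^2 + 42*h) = (h - 1)/h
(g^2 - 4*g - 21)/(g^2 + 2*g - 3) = (g - 7)/(g - 1)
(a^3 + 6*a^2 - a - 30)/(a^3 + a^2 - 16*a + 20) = (a + 3)/(a - 2)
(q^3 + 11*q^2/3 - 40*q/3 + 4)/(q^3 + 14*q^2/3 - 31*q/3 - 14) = (3*q^2 - 7*q + 2)/(3*q^2 - 4*q - 7)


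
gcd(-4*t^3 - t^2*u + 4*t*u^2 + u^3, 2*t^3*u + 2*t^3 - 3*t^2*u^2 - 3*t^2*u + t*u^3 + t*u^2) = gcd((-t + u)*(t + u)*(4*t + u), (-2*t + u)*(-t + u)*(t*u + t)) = t - u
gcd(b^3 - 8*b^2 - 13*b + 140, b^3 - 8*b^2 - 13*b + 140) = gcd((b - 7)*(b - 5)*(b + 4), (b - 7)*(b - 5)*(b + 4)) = b^3 - 8*b^2 - 13*b + 140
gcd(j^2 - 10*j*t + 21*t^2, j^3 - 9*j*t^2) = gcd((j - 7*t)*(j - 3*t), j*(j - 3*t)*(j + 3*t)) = -j + 3*t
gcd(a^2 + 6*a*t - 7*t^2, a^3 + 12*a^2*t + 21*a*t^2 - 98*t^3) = a + 7*t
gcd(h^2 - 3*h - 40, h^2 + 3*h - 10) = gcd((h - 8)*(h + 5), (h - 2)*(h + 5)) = h + 5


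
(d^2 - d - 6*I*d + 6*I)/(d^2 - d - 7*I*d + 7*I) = (d - 6*I)/(d - 7*I)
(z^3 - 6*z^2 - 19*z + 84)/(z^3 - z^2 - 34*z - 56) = (z - 3)/(z + 2)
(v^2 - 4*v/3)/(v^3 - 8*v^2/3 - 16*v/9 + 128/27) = 9*v/(9*v^2 - 12*v - 32)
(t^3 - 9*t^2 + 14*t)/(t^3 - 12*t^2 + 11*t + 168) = t*(t - 2)/(t^2 - 5*t - 24)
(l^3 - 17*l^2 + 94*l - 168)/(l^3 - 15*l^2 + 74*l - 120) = (l - 7)/(l - 5)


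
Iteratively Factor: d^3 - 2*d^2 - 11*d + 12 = (d - 4)*(d^2 + 2*d - 3) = (d - 4)*(d + 3)*(d - 1)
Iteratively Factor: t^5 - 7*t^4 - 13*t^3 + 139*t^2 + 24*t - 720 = (t - 4)*(t^4 - 3*t^3 - 25*t^2 + 39*t + 180) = (t - 4)*(t + 3)*(t^3 - 6*t^2 - 7*t + 60) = (t - 4)*(t + 3)^2*(t^2 - 9*t + 20) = (t - 4)^2*(t + 3)^2*(t - 5)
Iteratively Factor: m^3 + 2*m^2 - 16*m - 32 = (m - 4)*(m^2 + 6*m + 8) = (m - 4)*(m + 4)*(m + 2)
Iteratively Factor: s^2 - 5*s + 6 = (s - 2)*(s - 3)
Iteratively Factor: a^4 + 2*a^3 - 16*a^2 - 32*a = (a - 4)*(a^3 + 6*a^2 + 8*a) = a*(a - 4)*(a^2 + 6*a + 8) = a*(a - 4)*(a + 2)*(a + 4)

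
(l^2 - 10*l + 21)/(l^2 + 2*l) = (l^2 - 10*l + 21)/(l*(l + 2))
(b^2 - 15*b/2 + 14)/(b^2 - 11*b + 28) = (b - 7/2)/(b - 7)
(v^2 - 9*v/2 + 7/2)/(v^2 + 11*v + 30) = (2*v^2 - 9*v + 7)/(2*(v^2 + 11*v + 30))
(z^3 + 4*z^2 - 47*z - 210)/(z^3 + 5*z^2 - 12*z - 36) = (z^2 - 2*z - 35)/(z^2 - z - 6)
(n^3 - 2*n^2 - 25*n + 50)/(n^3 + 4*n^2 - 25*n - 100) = (n - 2)/(n + 4)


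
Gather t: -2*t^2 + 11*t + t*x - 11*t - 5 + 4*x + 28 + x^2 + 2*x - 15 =-2*t^2 + t*x + x^2 + 6*x + 8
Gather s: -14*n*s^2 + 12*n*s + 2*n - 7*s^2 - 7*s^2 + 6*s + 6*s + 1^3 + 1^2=2*n + s^2*(-14*n - 14) + s*(12*n + 12) + 2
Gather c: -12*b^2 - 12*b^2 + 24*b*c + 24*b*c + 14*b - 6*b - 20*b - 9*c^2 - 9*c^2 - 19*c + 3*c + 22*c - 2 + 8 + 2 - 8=-24*b^2 - 12*b - 18*c^2 + c*(48*b + 6)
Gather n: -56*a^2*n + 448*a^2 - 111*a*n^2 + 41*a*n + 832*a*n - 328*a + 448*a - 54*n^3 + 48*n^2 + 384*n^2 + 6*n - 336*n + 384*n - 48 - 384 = 448*a^2 + 120*a - 54*n^3 + n^2*(432 - 111*a) + n*(-56*a^2 + 873*a + 54) - 432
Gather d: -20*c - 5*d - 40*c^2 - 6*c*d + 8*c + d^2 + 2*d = -40*c^2 - 12*c + d^2 + d*(-6*c - 3)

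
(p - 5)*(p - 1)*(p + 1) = p^3 - 5*p^2 - p + 5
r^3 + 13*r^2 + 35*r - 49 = (r - 1)*(r + 7)^2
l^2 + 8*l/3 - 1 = (l - 1/3)*(l + 3)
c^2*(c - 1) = c^3 - c^2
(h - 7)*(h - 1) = h^2 - 8*h + 7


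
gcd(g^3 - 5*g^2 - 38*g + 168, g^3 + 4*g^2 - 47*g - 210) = g^2 - g - 42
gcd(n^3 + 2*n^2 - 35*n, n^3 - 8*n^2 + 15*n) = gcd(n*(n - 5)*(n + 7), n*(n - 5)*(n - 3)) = n^2 - 5*n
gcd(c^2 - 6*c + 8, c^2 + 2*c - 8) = c - 2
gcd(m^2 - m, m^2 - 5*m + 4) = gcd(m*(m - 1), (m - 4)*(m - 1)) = m - 1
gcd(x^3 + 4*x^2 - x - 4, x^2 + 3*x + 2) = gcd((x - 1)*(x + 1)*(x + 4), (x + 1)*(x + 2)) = x + 1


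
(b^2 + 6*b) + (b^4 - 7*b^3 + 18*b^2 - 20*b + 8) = b^4 - 7*b^3 + 19*b^2 - 14*b + 8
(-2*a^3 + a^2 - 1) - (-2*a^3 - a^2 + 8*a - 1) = 2*a^2 - 8*a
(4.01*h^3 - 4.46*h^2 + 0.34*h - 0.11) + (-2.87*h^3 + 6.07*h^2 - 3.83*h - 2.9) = 1.14*h^3 + 1.61*h^2 - 3.49*h - 3.01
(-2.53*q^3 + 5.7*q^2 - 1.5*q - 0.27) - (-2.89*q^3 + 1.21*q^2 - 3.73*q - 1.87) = 0.36*q^3 + 4.49*q^2 + 2.23*q + 1.6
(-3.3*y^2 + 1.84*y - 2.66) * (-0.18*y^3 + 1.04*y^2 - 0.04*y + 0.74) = 0.594*y^5 - 3.7632*y^4 + 2.5244*y^3 - 5.282*y^2 + 1.468*y - 1.9684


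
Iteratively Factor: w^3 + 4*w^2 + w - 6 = (w - 1)*(w^2 + 5*w + 6) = (w - 1)*(w + 3)*(w + 2)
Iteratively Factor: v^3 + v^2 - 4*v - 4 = (v - 2)*(v^2 + 3*v + 2) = (v - 2)*(v + 2)*(v + 1)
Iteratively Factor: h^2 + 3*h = (h)*(h + 3)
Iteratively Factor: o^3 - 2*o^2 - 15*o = (o - 5)*(o^2 + 3*o) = o*(o - 5)*(o + 3)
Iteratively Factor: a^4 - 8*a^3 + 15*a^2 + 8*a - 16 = (a + 1)*(a^3 - 9*a^2 + 24*a - 16) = (a - 1)*(a + 1)*(a^2 - 8*a + 16) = (a - 4)*(a - 1)*(a + 1)*(a - 4)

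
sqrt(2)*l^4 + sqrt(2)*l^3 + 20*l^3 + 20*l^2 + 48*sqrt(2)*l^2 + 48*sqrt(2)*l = l*(l + 4*sqrt(2))*(l + 6*sqrt(2))*(sqrt(2)*l + sqrt(2))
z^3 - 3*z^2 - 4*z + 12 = (z - 3)*(z - 2)*(z + 2)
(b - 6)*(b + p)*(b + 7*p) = b^3 + 8*b^2*p - 6*b^2 + 7*b*p^2 - 48*b*p - 42*p^2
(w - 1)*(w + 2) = w^2 + w - 2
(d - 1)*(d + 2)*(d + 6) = d^3 + 7*d^2 + 4*d - 12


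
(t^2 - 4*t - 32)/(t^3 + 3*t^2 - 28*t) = (t^2 - 4*t - 32)/(t*(t^2 + 3*t - 28))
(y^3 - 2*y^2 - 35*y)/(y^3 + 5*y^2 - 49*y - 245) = y/(y + 7)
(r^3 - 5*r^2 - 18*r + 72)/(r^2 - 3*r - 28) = (r^2 - 9*r + 18)/(r - 7)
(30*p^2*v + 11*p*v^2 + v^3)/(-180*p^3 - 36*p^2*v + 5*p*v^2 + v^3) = -v/(6*p - v)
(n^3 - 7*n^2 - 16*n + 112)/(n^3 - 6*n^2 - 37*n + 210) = (n^2 - 16)/(n^2 + n - 30)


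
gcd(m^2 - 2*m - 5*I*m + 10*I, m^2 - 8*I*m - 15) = m - 5*I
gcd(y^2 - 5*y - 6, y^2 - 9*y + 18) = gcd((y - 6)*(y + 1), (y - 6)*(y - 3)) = y - 6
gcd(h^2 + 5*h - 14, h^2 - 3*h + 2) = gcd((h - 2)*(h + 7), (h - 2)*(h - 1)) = h - 2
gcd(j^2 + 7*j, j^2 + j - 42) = j + 7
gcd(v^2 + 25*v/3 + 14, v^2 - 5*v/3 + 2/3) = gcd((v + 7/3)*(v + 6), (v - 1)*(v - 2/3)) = 1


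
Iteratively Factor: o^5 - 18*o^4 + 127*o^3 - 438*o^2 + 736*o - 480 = (o - 4)*(o^4 - 14*o^3 + 71*o^2 - 154*o + 120) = (o - 4)^2*(o^3 - 10*o^2 + 31*o - 30) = (o - 4)^2*(o - 2)*(o^2 - 8*o + 15) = (o - 4)^2*(o - 3)*(o - 2)*(o - 5)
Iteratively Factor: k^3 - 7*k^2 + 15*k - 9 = (k - 3)*(k^2 - 4*k + 3) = (k - 3)*(k - 1)*(k - 3)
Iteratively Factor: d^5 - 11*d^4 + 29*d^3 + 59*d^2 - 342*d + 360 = (d - 4)*(d^4 - 7*d^3 + d^2 + 63*d - 90) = (d - 4)*(d - 2)*(d^3 - 5*d^2 - 9*d + 45) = (d - 4)*(d - 2)*(d + 3)*(d^2 - 8*d + 15) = (d - 5)*(d - 4)*(d - 2)*(d + 3)*(d - 3)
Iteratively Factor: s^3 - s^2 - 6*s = (s + 2)*(s^2 - 3*s) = s*(s + 2)*(s - 3)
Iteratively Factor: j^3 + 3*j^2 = (j)*(j^2 + 3*j) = j*(j + 3)*(j)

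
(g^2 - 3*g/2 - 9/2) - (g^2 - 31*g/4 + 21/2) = 25*g/4 - 15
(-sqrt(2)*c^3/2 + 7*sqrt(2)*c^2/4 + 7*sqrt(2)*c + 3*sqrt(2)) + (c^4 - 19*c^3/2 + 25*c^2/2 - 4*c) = c^4 - 19*c^3/2 - sqrt(2)*c^3/2 + 7*sqrt(2)*c^2/4 + 25*c^2/2 - 4*c + 7*sqrt(2)*c + 3*sqrt(2)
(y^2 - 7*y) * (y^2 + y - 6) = y^4 - 6*y^3 - 13*y^2 + 42*y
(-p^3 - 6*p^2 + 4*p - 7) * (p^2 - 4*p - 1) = -p^5 - 2*p^4 + 29*p^3 - 17*p^2 + 24*p + 7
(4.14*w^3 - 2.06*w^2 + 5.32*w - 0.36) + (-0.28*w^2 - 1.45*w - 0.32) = 4.14*w^3 - 2.34*w^2 + 3.87*w - 0.68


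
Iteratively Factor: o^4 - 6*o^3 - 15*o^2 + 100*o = (o - 5)*(o^3 - o^2 - 20*o) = (o - 5)*(o + 4)*(o^2 - 5*o) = (o - 5)^2*(o + 4)*(o)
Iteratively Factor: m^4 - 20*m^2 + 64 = (m + 4)*(m^3 - 4*m^2 - 4*m + 16) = (m + 2)*(m + 4)*(m^2 - 6*m + 8) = (m - 2)*(m + 2)*(m + 4)*(m - 4)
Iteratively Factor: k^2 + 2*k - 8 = (k + 4)*(k - 2)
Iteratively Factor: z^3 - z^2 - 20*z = (z)*(z^2 - z - 20) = z*(z - 5)*(z + 4)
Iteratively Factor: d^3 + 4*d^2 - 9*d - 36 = (d + 3)*(d^2 + d - 12) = (d + 3)*(d + 4)*(d - 3)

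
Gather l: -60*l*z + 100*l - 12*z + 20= l*(100 - 60*z) - 12*z + 20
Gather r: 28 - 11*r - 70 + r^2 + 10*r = r^2 - r - 42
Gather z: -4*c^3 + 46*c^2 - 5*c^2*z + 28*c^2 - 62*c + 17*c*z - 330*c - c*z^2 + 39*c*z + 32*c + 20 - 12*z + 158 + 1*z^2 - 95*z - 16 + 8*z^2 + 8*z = -4*c^3 + 74*c^2 - 360*c + z^2*(9 - c) + z*(-5*c^2 + 56*c - 99) + 162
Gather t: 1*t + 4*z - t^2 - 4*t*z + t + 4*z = -t^2 + t*(2 - 4*z) + 8*z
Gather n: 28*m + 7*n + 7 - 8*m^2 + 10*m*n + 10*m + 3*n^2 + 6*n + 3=-8*m^2 + 38*m + 3*n^2 + n*(10*m + 13) + 10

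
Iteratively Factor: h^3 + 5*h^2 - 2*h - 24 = (h + 3)*(h^2 + 2*h - 8) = (h - 2)*(h + 3)*(h + 4)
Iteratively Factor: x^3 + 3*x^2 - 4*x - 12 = (x - 2)*(x^2 + 5*x + 6) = (x - 2)*(x + 2)*(x + 3)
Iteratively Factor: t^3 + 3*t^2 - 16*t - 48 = (t + 3)*(t^2 - 16) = (t + 3)*(t + 4)*(t - 4)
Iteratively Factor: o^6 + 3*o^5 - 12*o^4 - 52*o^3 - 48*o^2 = (o + 2)*(o^5 + o^4 - 14*o^3 - 24*o^2) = o*(o + 2)*(o^4 + o^3 - 14*o^2 - 24*o) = o*(o + 2)*(o + 3)*(o^3 - 2*o^2 - 8*o) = o^2*(o + 2)*(o + 3)*(o^2 - 2*o - 8) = o^2*(o - 4)*(o + 2)*(o + 3)*(o + 2)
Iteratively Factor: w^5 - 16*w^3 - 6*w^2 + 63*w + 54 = (w - 3)*(w^4 + 3*w^3 - 7*w^2 - 27*w - 18) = (w - 3)*(w + 2)*(w^3 + w^2 - 9*w - 9) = (w - 3)*(w + 2)*(w + 3)*(w^2 - 2*w - 3) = (w - 3)^2*(w + 2)*(w + 3)*(w + 1)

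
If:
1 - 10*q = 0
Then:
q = 1/10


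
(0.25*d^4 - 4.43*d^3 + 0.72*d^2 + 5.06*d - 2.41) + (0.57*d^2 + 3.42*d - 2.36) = 0.25*d^4 - 4.43*d^3 + 1.29*d^2 + 8.48*d - 4.77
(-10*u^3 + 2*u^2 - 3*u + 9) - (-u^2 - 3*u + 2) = -10*u^3 + 3*u^2 + 7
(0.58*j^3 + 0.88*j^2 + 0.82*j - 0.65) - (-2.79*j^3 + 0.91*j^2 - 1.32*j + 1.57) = 3.37*j^3 - 0.03*j^2 + 2.14*j - 2.22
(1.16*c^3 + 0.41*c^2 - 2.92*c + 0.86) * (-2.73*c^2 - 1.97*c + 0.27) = -3.1668*c^5 - 3.4045*c^4 + 7.4771*c^3 + 3.5153*c^2 - 2.4826*c + 0.2322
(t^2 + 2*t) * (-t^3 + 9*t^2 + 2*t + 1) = -t^5 + 7*t^4 + 20*t^3 + 5*t^2 + 2*t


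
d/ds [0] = 0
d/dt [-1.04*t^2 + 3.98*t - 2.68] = 3.98 - 2.08*t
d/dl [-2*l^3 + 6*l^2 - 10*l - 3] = -6*l^2 + 12*l - 10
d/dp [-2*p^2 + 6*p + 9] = 6 - 4*p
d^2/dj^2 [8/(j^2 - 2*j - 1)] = 16*(j^2 - 2*j - 4*(j - 1)^2 - 1)/(-j^2 + 2*j + 1)^3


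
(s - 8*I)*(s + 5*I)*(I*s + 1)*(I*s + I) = -s^4 - s^3 + 4*I*s^3 - 37*s^2 + 4*I*s^2 - 37*s + 40*I*s + 40*I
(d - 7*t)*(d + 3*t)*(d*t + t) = d^3*t - 4*d^2*t^2 + d^2*t - 21*d*t^3 - 4*d*t^2 - 21*t^3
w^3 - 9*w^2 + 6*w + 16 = (w - 8)*(w - 2)*(w + 1)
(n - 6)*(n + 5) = n^2 - n - 30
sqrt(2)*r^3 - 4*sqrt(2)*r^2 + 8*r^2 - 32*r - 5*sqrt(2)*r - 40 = (r - 5)*(r + 4*sqrt(2))*(sqrt(2)*r + sqrt(2))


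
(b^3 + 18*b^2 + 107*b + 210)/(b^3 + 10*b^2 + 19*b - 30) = (b + 7)/(b - 1)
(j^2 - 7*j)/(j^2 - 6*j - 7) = j/(j + 1)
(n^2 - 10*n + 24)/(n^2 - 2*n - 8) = (n - 6)/(n + 2)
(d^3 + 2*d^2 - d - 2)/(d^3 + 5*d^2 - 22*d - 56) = (d^2 - 1)/(d^2 + 3*d - 28)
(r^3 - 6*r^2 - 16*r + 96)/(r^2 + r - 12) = (r^2 - 10*r + 24)/(r - 3)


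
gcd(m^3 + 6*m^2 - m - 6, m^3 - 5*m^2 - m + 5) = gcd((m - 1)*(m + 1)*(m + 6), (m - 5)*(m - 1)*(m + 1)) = m^2 - 1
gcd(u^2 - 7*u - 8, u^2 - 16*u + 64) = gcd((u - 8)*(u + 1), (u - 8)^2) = u - 8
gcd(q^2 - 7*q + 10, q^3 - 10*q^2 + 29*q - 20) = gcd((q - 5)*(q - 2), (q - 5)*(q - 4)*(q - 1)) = q - 5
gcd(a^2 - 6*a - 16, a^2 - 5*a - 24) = a - 8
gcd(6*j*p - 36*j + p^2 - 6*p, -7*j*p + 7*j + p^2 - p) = 1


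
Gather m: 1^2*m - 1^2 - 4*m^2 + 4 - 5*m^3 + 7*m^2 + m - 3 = -5*m^3 + 3*m^2 + 2*m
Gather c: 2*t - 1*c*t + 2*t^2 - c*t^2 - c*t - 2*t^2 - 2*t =c*(-t^2 - 2*t)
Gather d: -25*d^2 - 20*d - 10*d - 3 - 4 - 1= -25*d^2 - 30*d - 8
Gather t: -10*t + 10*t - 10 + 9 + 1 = 0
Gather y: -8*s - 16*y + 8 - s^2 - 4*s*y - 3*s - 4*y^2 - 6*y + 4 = -s^2 - 11*s - 4*y^2 + y*(-4*s - 22) + 12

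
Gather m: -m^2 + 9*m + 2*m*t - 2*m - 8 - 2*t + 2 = -m^2 + m*(2*t + 7) - 2*t - 6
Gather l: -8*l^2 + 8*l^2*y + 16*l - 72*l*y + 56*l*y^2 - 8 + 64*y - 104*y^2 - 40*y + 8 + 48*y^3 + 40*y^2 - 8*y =l^2*(8*y - 8) + l*(56*y^2 - 72*y + 16) + 48*y^3 - 64*y^2 + 16*y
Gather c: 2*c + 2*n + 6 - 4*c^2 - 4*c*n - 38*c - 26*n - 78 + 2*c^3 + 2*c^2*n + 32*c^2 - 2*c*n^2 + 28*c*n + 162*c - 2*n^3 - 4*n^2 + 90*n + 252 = 2*c^3 + c^2*(2*n + 28) + c*(-2*n^2 + 24*n + 126) - 2*n^3 - 4*n^2 + 66*n + 180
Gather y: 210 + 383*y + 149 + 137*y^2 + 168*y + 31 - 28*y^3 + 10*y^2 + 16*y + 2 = -28*y^3 + 147*y^2 + 567*y + 392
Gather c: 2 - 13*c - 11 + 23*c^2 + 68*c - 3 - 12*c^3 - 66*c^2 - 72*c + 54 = -12*c^3 - 43*c^2 - 17*c + 42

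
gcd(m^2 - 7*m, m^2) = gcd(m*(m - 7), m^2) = m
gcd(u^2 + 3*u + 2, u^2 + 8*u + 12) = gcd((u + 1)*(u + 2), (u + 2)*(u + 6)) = u + 2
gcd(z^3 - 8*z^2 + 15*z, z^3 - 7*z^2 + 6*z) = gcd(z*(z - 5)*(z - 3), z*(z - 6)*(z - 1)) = z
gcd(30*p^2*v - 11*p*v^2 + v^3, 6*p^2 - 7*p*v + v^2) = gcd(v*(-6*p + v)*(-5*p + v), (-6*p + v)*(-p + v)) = 6*p - v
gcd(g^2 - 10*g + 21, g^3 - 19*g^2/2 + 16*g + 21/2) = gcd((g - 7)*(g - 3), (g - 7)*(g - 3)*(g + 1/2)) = g^2 - 10*g + 21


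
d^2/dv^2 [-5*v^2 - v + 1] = -10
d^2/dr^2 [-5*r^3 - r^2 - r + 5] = -30*r - 2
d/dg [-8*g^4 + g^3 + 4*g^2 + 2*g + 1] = -32*g^3 + 3*g^2 + 8*g + 2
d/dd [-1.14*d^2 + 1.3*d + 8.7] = 1.3 - 2.28*d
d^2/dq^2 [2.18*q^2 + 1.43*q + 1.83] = 4.36000000000000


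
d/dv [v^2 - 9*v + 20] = 2*v - 9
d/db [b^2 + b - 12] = 2*b + 1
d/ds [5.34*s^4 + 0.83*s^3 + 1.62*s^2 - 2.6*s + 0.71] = 21.36*s^3 + 2.49*s^2 + 3.24*s - 2.6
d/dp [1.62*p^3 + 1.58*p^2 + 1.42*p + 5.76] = 4.86*p^2 + 3.16*p + 1.42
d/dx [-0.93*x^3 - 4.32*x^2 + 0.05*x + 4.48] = -2.79*x^2 - 8.64*x + 0.05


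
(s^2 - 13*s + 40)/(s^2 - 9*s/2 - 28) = 2*(s - 5)/(2*s + 7)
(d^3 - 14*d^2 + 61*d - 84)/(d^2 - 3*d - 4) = (d^2 - 10*d + 21)/(d + 1)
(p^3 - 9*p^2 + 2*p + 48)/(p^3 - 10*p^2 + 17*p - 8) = (p^2 - p - 6)/(p^2 - 2*p + 1)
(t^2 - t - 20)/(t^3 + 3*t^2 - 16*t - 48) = (t - 5)/(t^2 - t - 12)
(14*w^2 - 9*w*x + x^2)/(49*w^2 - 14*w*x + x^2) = (-2*w + x)/(-7*w + x)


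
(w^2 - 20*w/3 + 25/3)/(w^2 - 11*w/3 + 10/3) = (w - 5)/(w - 2)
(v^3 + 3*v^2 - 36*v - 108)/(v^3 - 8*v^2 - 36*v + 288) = (v + 3)/(v - 8)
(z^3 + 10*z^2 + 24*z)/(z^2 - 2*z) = (z^2 + 10*z + 24)/(z - 2)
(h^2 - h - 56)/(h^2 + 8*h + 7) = (h - 8)/(h + 1)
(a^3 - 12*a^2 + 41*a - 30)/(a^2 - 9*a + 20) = (a^2 - 7*a + 6)/(a - 4)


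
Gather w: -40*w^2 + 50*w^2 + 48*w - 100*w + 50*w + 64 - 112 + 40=10*w^2 - 2*w - 8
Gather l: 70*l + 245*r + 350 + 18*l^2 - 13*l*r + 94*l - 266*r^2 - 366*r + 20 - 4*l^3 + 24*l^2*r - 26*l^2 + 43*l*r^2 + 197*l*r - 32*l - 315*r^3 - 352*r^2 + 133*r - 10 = -4*l^3 + l^2*(24*r - 8) + l*(43*r^2 + 184*r + 132) - 315*r^3 - 618*r^2 + 12*r + 360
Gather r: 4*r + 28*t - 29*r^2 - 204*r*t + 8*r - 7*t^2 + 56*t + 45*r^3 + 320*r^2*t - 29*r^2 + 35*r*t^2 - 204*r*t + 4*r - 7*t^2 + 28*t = 45*r^3 + r^2*(320*t - 58) + r*(35*t^2 - 408*t + 16) - 14*t^2 + 112*t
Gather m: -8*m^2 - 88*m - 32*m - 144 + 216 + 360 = -8*m^2 - 120*m + 432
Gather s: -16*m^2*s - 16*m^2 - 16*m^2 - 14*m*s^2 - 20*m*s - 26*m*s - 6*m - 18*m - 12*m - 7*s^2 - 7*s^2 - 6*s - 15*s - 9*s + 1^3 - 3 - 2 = -32*m^2 - 36*m + s^2*(-14*m - 14) + s*(-16*m^2 - 46*m - 30) - 4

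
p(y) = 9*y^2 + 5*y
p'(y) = 18*y + 5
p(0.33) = 2.63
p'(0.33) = 10.94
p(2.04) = 47.65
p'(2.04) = 41.72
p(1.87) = 40.82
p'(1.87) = 38.66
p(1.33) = 22.57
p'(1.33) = 28.94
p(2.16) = 52.79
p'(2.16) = 43.88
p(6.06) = 360.81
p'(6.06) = 114.08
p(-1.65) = 16.25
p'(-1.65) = -24.70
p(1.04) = 14.93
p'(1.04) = 23.72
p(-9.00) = 684.00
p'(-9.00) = -157.00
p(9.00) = 774.00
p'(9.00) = 167.00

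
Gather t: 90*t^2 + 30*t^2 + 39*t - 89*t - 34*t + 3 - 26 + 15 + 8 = 120*t^2 - 84*t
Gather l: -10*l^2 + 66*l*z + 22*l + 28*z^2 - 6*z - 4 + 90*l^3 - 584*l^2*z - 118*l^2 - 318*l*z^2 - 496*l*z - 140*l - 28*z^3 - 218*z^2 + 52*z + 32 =90*l^3 + l^2*(-584*z - 128) + l*(-318*z^2 - 430*z - 118) - 28*z^3 - 190*z^2 + 46*z + 28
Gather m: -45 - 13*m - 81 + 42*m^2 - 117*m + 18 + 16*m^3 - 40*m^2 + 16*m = 16*m^3 + 2*m^2 - 114*m - 108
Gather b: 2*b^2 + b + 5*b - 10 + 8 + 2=2*b^2 + 6*b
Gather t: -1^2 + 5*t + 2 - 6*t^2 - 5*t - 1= -6*t^2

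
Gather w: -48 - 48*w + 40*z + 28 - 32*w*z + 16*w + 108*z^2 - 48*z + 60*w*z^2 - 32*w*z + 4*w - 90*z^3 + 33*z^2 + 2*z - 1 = w*(60*z^2 - 64*z - 28) - 90*z^3 + 141*z^2 - 6*z - 21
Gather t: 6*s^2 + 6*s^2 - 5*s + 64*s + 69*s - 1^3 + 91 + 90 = 12*s^2 + 128*s + 180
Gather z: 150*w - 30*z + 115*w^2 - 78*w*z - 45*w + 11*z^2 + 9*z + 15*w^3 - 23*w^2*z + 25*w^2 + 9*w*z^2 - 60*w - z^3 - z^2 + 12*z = 15*w^3 + 140*w^2 + 45*w - z^3 + z^2*(9*w + 10) + z*(-23*w^2 - 78*w - 9)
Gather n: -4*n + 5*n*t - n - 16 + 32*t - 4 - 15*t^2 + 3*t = n*(5*t - 5) - 15*t^2 + 35*t - 20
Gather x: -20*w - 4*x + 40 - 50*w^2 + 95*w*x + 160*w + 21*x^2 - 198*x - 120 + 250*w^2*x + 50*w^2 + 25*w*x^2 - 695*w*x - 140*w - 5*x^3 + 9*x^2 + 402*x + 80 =-5*x^3 + x^2*(25*w + 30) + x*(250*w^2 - 600*w + 200)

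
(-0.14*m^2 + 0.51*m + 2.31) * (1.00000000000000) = -0.14*m^2 + 0.51*m + 2.31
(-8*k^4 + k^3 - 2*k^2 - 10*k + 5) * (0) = 0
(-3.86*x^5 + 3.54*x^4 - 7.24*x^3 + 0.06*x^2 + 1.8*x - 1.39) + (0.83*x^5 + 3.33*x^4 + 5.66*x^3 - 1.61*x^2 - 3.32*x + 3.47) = -3.03*x^5 + 6.87*x^4 - 1.58*x^3 - 1.55*x^2 - 1.52*x + 2.08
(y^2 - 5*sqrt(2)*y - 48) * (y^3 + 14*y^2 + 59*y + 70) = y^5 - 5*sqrt(2)*y^4 + 14*y^4 - 70*sqrt(2)*y^3 + 11*y^3 - 602*y^2 - 295*sqrt(2)*y^2 - 2832*y - 350*sqrt(2)*y - 3360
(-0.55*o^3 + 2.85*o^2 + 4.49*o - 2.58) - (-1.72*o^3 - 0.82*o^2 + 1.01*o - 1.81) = 1.17*o^3 + 3.67*o^2 + 3.48*o - 0.77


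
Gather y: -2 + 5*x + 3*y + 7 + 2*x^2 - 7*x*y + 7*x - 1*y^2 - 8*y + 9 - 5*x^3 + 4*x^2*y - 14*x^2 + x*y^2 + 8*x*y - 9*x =-5*x^3 - 12*x^2 + 3*x + y^2*(x - 1) + y*(4*x^2 + x - 5) + 14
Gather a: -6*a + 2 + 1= 3 - 6*a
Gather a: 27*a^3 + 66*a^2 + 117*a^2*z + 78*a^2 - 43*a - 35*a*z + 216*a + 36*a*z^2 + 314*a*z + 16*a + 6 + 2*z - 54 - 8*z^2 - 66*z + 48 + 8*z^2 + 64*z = 27*a^3 + a^2*(117*z + 144) + a*(36*z^2 + 279*z + 189)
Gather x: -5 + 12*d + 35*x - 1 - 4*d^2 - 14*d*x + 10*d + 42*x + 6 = -4*d^2 + 22*d + x*(77 - 14*d)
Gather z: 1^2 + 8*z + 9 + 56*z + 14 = 64*z + 24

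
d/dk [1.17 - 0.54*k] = -0.540000000000000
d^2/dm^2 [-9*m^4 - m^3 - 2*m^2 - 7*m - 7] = -108*m^2 - 6*m - 4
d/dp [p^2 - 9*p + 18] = 2*p - 9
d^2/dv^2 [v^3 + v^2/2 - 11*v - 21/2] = 6*v + 1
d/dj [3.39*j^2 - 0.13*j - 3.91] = 6.78*j - 0.13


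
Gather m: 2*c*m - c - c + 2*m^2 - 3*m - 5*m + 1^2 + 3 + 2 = -2*c + 2*m^2 + m*(2*c - 8) + 6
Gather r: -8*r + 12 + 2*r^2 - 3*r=2*r^2 - 11*r + 12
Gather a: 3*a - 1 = 3*a - 1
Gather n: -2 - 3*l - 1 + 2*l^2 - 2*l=2*l^2 - 5*l - 3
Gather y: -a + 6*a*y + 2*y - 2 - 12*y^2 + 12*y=-a - 12*y^2 + y*(6*a + 14) - 2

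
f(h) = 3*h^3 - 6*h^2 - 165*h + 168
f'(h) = 9*h^2 - 12*h - 165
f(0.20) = 134.78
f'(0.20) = -167.04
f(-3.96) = 541.01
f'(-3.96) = 23.65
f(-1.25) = 359.02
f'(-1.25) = -135.94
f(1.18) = -30.13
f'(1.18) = -166.63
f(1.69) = -113.51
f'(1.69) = -159.58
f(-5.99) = 296.30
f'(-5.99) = 229.80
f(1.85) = -138.79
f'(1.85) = -156.40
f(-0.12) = 187.71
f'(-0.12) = -163.43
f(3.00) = -300.00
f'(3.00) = -120.00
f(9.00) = 384.00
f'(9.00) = 456.00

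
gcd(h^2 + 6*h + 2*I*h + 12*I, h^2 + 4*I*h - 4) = h + 2*I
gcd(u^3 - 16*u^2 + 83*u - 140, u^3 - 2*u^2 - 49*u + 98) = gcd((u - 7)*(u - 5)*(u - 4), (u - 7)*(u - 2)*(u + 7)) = u - 7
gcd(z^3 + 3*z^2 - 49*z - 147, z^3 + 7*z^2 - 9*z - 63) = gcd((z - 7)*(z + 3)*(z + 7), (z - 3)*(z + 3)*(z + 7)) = z^2 + 10*z + 21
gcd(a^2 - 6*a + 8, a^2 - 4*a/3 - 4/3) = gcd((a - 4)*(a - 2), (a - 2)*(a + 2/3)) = a - 2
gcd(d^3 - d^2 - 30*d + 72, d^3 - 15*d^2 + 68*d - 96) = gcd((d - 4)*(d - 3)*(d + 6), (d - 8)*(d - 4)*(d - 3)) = d^2 - 7*d + 12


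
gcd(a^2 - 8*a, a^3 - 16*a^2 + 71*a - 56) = a - 8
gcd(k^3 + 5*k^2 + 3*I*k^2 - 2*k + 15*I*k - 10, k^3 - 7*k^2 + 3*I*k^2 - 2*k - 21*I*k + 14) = k^2 + 3*I*k - 2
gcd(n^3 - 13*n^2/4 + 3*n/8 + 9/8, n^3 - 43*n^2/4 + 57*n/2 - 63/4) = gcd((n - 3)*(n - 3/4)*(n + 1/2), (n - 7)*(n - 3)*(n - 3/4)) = n^2 - 15*n/4 + 9/4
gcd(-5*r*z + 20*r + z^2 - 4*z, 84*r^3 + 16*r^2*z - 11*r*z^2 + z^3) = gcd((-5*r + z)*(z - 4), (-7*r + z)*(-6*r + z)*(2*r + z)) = 1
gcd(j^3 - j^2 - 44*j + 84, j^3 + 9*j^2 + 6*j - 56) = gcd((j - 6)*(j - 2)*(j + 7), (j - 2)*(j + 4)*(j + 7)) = j^2 + 5*j - 14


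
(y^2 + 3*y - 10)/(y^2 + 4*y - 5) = (y - 2)/(y - 1)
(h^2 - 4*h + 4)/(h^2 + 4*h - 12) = (h - 2)/(h + 6)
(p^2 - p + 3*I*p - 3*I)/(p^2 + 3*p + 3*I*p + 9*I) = (p - 1)/(p + 3)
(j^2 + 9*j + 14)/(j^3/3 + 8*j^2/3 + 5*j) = 3*(j^2 + 9*j + 14)/(j*(j^2 + 8*j + 15))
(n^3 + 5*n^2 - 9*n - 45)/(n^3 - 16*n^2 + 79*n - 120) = (n^2 + 8*n + 15)/(n^2 - 13*n + 40)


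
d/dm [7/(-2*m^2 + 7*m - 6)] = 7*(4*m - 7)/(2*m^2 - 7*m + 6)^2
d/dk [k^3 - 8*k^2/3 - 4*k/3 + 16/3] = 3*k^2 - 16*k/3 - 4/3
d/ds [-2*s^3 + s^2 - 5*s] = -6*s^2 + 2*s - 5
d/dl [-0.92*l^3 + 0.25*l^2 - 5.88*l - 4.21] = -2.76*l^2 + 0.5*l - 5.88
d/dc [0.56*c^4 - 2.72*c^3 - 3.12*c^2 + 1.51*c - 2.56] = 2.24*c^3 - 8.16*c^2 - 6.24*c + 1.51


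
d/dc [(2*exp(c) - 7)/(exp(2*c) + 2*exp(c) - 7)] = 2*(7 - exp(c))*exp(2*c)/(exp(4*c) + 4*exp(3*c) - 10*exp(2*c) - 28*exp(c) + 49)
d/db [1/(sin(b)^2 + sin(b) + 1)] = -(2*sin(b) + 1)*cos(b)/(sin(b)^2 + sin(b) + 1)^2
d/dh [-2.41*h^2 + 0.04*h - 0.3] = 0.04 - 4.82*h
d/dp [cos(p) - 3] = -sin(p)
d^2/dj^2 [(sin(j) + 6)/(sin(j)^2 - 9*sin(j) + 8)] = (-sin(j)^4 - 34*sin(j)^3 + 178*sin(j)^2 - 152*sin(j) - 1020)/((sin(j) - 8)^3*(sin(j) - 1)^2)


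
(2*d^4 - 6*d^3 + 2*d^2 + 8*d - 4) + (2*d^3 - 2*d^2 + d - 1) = 2*d^4 - 4*d^3 + 9*d - 5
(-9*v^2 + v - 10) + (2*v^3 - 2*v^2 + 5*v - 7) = 2*v^3 - 11*v^2 + 6*v - 17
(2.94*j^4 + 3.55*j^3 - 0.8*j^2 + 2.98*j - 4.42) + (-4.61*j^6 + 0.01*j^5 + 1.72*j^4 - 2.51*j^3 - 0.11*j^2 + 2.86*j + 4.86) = -4.61*j^6 + 0.01*j^5 + 4.66*j^4 + 1.04*j^3 - 0.91*j^2 + 5.84*j + 0.44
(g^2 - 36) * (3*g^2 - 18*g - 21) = 3*g^4 - 18*g^3 - 129*g^2 + 648*g + 756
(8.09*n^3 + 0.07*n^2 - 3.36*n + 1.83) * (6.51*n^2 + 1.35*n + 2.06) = 52.6659*n^5 + 11.3772*n^4 - 5.1137*n^3 + 7.5215*n^2 - 4.4511*n + 3.7698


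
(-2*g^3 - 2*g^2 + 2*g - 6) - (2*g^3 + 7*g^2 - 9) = -4*g^3 - 9*g^2 + 2*g + 3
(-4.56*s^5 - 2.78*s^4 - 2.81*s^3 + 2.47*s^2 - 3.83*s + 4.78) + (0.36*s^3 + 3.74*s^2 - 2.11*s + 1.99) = -4.56*s^5 - 2.78*s^4 - 2.45*s^3 + 6.21*s^2 - 5.94*s + 6.77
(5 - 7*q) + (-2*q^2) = -2*q^2 - 7*q + 5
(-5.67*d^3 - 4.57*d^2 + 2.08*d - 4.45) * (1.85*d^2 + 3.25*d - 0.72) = -10.4895*d^5 - 26.882*d^4 - 6.9221*d^3 + 1.8179*d^2 - 15.9601*d + 3.204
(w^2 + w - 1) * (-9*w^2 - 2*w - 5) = -9*w^4 - 11*w^3 + 2*w^2 - 3*w + 5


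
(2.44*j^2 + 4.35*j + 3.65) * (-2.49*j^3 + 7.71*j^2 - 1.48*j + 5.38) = -6.0756*j^5 + 7.9809*j^4 + 20.8388*j^3 + 34.8307*j^2 + 18.001*j + 19.637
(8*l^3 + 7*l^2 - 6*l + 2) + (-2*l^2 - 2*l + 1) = 8*l^3 + 5*l^2 - 8*l + 3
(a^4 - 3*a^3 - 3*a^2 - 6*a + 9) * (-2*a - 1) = -2*a^5 + 5*a^4 + 9*a^3 + 15*a^2 - 12*a - 9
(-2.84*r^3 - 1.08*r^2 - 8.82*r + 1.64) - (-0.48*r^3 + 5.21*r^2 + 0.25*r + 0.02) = -2.36*r^3 - 6.29*r^2 - 9.07*r + 1.62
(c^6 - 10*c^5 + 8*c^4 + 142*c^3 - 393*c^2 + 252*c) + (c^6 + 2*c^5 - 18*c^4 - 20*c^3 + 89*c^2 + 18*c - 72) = 2*c^6 - 8*c^5 - 10*c^4 + 122*c^3 - 304*c^2 + 270*c - 72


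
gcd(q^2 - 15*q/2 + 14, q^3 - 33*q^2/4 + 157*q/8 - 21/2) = q^2 - 15*q/2 + 14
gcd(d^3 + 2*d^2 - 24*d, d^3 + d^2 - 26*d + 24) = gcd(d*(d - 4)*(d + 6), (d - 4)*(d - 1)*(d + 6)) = d^2 + 2*d - 24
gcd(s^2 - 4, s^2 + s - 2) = s + 2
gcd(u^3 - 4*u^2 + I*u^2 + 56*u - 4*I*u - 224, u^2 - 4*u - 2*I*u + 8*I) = u - 4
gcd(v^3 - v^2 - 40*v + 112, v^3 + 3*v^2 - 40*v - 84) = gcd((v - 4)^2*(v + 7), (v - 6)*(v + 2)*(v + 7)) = v + 7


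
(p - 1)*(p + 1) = p^2 - 1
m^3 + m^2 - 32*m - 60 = (m - 6)*(m + 2)*(m + 5)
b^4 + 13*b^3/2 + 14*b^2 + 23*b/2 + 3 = (b + 1/2)*(b + 1)*(b + 2)*(b + 3)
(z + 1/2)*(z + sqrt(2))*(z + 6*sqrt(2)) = z^3 + z^2/2 + 7*sqrt(2)*z^2 + 7*sqrt(2)*z/2 + 12*z + 6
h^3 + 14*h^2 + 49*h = h*(h + 7)^2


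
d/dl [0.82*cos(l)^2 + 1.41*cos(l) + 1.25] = -(1.64*cos(l) + 1.41)*sin(l)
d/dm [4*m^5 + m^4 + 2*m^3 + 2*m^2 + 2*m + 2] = 20*m^4 + 4*m^3 + 6*m^2 + 4*m + 2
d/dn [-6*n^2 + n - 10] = 1 - 12*n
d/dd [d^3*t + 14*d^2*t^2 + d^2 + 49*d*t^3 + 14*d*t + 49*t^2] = 3*d^2*t + 28*d*t^2 + 2*d + 49*t^3 + 14*t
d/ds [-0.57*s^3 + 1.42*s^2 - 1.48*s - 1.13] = -1.71*s^2 + 2.84*s - 1.48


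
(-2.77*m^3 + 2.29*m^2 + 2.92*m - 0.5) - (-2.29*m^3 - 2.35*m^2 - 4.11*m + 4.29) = -0.48*m^3 + 4.64*m^2 + 7.03*m - 4.79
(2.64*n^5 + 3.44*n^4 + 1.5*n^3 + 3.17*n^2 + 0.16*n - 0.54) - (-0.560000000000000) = 2.64*n^5 + 3.44*n^4 + 1.5*n^3 + 3.17*n^2 + 0.16*n + 0.02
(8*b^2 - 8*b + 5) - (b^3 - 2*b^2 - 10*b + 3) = -b^3 + 10*b^2 + 2*b + 2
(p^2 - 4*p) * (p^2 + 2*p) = p^4 - 2*p^3 - 8*p^2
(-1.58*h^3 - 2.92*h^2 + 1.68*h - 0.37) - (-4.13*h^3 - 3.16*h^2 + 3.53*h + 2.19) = 2.55*h^3 + 0.24*h^2 - 1.85*h - 2.56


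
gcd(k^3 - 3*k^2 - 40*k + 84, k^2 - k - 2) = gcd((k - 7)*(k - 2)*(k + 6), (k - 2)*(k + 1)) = k - 2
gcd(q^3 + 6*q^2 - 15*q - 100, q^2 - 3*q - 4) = q - 4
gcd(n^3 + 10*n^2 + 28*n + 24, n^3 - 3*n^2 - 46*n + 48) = n + 6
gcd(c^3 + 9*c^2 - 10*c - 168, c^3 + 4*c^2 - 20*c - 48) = c^2 + 2*c - 24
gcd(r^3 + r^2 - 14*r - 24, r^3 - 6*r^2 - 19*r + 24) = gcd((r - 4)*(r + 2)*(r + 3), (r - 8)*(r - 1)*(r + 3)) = r + 3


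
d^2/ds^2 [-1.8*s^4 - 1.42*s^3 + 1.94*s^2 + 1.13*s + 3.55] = -21.6*s^2 - 8.52*s + 3.88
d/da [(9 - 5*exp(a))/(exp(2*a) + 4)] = (5*exp(2*a) - 18*exp(a) - 20)*exp(a)/(exp(4*a) + 8*exp(2*a) + 16)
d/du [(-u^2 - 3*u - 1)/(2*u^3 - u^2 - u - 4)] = ((2*u + 3)*(-2*u^3 + u^2 + u + 4) - (-6*u^2 + 2*u + 1)*(u^2 + 3*u + 1))/(-2*u^3 + u^2 + u + 4)^2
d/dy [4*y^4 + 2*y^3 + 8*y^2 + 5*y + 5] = 16*y^3 + 6*y^2 + 16*y + 5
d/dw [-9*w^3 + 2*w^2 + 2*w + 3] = -27*w^2 + 4*w + 2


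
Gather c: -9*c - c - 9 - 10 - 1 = -10*c - 20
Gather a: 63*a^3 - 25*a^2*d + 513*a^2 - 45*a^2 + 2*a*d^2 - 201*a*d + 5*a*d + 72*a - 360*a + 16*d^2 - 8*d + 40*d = 63*a^3 + a^2*(468 - 25*d) + a*(2*d^2 - 196*d - 288) + 16*d^2 + 32*d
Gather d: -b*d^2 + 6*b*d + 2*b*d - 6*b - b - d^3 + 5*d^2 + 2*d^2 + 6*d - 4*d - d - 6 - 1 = -7*b - d^3 + d^2*(7 - b) + d*(8*b + 1) - 7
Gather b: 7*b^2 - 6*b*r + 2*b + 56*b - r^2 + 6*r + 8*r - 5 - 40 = 7*b^2 + b*(58 - 6*r) - r^2 + 14*r - 45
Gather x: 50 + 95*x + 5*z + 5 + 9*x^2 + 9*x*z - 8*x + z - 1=9*x^2 + x*(9*z + 87) + 6*z + 54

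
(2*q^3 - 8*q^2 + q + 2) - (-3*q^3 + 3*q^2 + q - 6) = 5*q^3 - 11*q^2 + 8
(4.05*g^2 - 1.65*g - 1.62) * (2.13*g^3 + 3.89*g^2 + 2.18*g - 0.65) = 8.6265*g^5 + 12.24*g^4 - 1.0401*g^3 - 12.5313*g^2 - 2.4591*g + 1.053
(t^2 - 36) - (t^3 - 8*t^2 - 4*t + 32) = -t^3 + 9*t^2 + 4*t - 68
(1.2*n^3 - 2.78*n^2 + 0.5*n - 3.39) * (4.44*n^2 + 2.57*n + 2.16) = 5.328*n^5 - 9.2592*n^4 - 2.3326*n^3 - 19.7714*n^2 - 7.6323*n - 7.3224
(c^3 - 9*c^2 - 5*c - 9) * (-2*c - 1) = -2*c^4 + 17*c^3 + 19*c^2 + 23*c + 9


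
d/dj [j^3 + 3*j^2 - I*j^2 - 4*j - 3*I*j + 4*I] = 3*j^2 + 2*j*(3 - I) - 4 - 3*I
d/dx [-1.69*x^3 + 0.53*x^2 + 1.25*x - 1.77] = -5.07*x^2 + 1.06*x + 1.25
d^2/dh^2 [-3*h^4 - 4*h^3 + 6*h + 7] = 12*h*(-3*h - 2)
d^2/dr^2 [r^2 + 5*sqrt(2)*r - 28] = 2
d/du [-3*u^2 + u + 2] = 1 - 6*u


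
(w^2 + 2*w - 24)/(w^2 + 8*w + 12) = (w - 4)/(w + 2)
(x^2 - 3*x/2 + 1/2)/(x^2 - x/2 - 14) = (-2*x^2 + 3*x - 1)/(-2*x^2 + x + 28)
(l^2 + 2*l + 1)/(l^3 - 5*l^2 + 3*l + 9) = (l + 1)/(l^2 - 6*l + 9)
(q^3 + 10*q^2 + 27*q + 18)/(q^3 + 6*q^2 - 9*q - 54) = (q + 1)/(q - 3)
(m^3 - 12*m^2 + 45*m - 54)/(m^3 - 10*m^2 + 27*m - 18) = (m - 3)/(m - 1)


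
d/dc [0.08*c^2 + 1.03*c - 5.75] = 0.16*c + 1.03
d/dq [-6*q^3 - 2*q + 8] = -18*q^2 - 2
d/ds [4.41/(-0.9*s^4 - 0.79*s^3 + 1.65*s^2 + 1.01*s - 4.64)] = (15.876*s^3 + 10.4517*s^2 - 14.553*s - 4.4541)/(0.9*s^4 + 0.79*s^3 - 1.65*s^2 - 1.01*s + 4.64)^2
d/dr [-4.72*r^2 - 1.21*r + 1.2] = -9.44*r - 1.21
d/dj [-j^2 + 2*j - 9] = 2 - 2*j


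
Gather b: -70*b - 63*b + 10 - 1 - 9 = -133*b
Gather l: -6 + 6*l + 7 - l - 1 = 5*l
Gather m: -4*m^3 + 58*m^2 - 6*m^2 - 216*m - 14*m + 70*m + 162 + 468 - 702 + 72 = -4*m^3 + 52*m^2 - 160*m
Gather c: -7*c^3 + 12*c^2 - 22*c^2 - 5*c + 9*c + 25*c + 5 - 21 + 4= -7*c^3 - 10*c^2 + 29*c - 12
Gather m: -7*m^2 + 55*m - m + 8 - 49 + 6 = -7*m^2 + 54*m - 35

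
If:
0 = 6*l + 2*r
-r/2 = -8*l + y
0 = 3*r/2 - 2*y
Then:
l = 0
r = 0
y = 0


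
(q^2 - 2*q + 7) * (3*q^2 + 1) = 3*q^4 - 6*q^3 + 22*q^2 - 2*q + 7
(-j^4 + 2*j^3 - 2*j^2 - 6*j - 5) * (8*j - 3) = -8*j^5 + 19*j^4 - 22*j^3 - 42*j^2 - 22*j + 15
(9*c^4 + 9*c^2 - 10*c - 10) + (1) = 9*c^4 + 9*c^2 - 10*c - 9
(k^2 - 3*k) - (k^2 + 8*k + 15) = -11*k - 15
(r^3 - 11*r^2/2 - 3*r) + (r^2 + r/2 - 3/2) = r^3 - 9*r^2/2 - 5*r/2 - 3/2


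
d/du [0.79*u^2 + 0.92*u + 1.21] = 1.58*u + 0.92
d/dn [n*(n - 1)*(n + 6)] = 3*n^2 + 10*n - 6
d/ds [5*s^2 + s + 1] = 10*s + 1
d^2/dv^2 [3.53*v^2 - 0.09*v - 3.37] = 7.06000000000000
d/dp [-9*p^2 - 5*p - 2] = -18*p - 5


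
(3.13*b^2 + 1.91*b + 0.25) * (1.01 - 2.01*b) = -6.2913*b^3 - 0.6778*b^2 + 1.4266*b + 0.2525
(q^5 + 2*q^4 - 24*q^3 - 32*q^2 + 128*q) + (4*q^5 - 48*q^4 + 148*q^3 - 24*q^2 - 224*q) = 5*q^5 - 46*q^4 + 124*q^3 - 56*q^2 - 96*q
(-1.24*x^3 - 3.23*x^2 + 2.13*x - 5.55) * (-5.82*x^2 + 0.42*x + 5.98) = 7.2168*x^5 + 18.2778*x^4 - 21.1684*x^3 + 13.8802*x^2 + 10.4064*x - 33.189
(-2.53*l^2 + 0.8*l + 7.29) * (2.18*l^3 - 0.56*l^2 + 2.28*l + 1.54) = -5.5154*l^5 + 3.1608*l^4 + 9.6758*l^3 - 6.1546*l^2 + 17.8532*l + 11.2266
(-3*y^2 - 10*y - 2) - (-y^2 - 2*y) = -2*y^2 - 8*y - 2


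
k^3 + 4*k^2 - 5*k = k*(k - 1)*(k + 5)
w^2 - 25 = (w - 5)*(w + 5)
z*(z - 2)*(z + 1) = z^3 - z^2 - 2*z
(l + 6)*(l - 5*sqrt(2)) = l^2 - 5*sqrt(2)*l + 6*l - 30*sqrt(2)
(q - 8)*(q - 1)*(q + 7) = q^3 - 2*q^2 - 55*q + 56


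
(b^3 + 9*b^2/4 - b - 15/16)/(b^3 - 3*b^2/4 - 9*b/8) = (-16*b^3 - 36*b^2 + 16*b + 15)/(2*b*(-8*b^2 + 6*b + 9))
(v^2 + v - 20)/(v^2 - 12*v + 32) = (v + 5)/(v - 8)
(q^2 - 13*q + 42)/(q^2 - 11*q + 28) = (q - 6)/(q - 4)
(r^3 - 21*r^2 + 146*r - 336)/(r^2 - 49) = (r^2 - 14*r + 48)/(r + 7)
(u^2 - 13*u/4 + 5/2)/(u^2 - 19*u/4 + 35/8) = 2*(u - 2)/(2*u - 7)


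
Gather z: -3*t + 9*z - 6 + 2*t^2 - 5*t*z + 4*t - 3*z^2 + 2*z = 2*t^2 + t - 3*z^2 + z*(11 - 5*t) - 6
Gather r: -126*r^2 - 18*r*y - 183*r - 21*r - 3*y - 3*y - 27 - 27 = -126*r^2 + r*(-18*y - 204) - 6*y - 54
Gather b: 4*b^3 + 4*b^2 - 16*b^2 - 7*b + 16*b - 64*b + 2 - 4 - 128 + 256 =4*b^3 - 12*b^2 - 55*b + 126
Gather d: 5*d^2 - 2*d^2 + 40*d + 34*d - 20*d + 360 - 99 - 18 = 3*d^2 + 54*d + 243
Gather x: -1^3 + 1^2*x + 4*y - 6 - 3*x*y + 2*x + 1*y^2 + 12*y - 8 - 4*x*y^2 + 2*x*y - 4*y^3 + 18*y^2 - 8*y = x*(-4*y^2 - y + 3) - 4*y^3 + 19*y^2 + 8*y - 15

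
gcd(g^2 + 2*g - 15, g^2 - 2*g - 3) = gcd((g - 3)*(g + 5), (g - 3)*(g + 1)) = g - 3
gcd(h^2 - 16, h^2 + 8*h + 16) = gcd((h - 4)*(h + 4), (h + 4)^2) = h + 4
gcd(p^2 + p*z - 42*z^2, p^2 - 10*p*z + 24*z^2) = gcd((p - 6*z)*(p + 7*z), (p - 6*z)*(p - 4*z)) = -p + 6*z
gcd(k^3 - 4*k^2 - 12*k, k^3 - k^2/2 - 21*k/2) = k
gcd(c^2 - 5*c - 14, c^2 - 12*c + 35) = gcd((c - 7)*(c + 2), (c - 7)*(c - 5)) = c - 7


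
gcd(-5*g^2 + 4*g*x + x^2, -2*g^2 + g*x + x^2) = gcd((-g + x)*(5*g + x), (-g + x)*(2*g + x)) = -g + x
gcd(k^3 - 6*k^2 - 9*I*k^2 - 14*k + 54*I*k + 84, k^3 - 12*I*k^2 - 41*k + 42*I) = k^2 - 9*I*k - 14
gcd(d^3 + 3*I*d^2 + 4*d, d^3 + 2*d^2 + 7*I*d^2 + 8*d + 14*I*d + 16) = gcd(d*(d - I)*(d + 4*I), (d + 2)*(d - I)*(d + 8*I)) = d - I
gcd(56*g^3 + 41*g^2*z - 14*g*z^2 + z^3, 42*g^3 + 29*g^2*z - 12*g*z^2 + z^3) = -7*g^2 - 6*g*z + z^2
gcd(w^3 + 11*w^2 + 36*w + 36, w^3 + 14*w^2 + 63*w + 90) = w^2 + 9*w + 18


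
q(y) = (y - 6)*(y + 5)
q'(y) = 2*y - 1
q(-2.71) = -19.95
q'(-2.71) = -6.42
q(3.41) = -21.78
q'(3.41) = 5.82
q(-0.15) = -29.83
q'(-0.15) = -1.30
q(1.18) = -29.79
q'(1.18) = 1.36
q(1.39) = -29.46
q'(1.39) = 1.78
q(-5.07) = 0.77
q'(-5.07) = -11.14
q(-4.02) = -9.82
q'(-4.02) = -9.04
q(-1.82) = -24.87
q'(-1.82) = -4.64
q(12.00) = 102.00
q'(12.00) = 23.00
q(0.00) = -30.00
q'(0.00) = -1.00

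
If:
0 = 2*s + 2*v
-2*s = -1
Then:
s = 1/2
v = -1/2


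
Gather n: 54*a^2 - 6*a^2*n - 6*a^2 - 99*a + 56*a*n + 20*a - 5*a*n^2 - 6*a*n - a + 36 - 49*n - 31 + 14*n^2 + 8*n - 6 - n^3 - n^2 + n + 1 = 48*a^2 - 80*a - n^3 + n^2*(13 - 5*a) + n*(-6*a^2 + 50*a - 40)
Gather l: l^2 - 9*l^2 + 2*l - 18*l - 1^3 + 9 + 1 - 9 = -8*l^2 - 16*l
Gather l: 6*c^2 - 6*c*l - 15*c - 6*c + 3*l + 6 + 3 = 6*c^2 - 21*c + l*(3 - 6*c) + 9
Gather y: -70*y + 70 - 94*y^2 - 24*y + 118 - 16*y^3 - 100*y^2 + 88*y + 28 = -16*y^3 - 194*y^2 - 6*y + 216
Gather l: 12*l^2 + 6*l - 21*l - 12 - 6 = 12*l^2 - 15*l - 18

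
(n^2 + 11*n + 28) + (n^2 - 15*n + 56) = 2*n^2 - 4*n + 84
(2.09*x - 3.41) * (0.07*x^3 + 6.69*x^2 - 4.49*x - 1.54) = 0.1463*x^4 + 13.7434*x^3 - 32.197*x^2 + 12.0923*x + 5.2514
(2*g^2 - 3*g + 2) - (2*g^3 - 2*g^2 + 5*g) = -2*g^3 + 4*g^2 - 8*g + 2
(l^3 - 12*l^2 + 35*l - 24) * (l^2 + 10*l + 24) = l^5 - 2*l^4 - 61*l^3 + 38*l^2 + 600*l - 576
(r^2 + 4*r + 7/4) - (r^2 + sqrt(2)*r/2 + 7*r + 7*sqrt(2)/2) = -3*r - sqrt(2)*r/2 - 7*sqrt(2)/2 + 7/4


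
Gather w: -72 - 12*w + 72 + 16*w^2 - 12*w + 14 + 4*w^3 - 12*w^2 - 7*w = 4*w^3 + 4*w^2 - 31*w + 14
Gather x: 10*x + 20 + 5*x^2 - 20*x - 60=5*x^2 - 10*x - 40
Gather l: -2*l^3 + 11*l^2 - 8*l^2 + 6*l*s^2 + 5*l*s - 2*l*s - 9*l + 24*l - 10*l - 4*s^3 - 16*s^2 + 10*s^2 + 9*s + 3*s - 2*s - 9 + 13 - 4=-2*l^3 + 3*l^2 + l*(6*s^2 + 3*s + 5) - 4*s^3 - 6*s^2 + 10*s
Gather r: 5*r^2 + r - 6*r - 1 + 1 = 5*r^2 - 5*r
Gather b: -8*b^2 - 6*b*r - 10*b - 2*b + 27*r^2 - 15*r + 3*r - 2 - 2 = -8*b^2 + b*(-6*r - 12) + 27*r^2 - 12*r - 4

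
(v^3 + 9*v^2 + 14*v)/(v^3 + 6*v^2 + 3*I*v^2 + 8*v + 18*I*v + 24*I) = v*(v + 7)/(v^2 + v*(4 + 3*I) + 12*I)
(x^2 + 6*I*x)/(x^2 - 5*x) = (x + 6*I)/(x - 5)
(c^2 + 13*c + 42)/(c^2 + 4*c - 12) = (c + 7)/(c - 2)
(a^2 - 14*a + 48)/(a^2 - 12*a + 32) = (a - 6)/(a - 4)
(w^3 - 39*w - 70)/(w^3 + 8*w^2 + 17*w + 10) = (w - 7)/(w + 1)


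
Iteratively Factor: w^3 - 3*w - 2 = (w - 2)*(w^2 + 2*w + 1) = (w - 2)*(w + 1)*(w + 1)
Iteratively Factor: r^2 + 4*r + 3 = (r + 1)*(r + 3)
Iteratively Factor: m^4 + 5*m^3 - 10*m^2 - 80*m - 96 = (m + 2)*(m^3 + 3*m^2 - 16*m - 48) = (m + 2)*(m + 3)*(m^2 - 16) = (m - 4)*(m + 2)*(m + 3)*(m + 4)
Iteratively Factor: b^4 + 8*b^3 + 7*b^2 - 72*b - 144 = (b + 3)*(b^3 + 5*b^2 - 8*b - 48) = (b + 3)*(b + 4)*(b^2 + b - 12) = (b - 3)*(b + 3)*(b + 4)*(b + 4)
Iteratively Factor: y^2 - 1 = (y + 1)*(y - 1)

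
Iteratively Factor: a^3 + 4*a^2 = (a)*(a^2 + 4*a) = a^2*(a + 4)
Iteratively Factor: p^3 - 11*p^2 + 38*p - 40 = (p - 2)*(p^2 - 9*p + 20) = (p - 5)*(p - 2)*(p - 4)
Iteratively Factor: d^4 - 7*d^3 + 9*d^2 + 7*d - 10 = (d + 1)*(d^3 - 8*d^2 + 17*d - 10) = (d - 1)*(d + 1)*(d^2 - 7*d + 10) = (d - 5)*(d - 1)*(d + 1)*(d - 2)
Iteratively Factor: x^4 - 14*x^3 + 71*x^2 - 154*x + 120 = (x - 4)*(x^3 - 10*x^2 + 31*x - 30) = (x - 5)*(x - 4)*(x^2 - 5*x + 6) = (x - 5)*(x - 4)*(x - 3)*(x - 2)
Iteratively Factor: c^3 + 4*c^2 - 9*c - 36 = (c + 3)*(c^2 + c - 12) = (c - 3)*(c + 3)*(c + 4)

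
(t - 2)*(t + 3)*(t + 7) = t^3 + 8*t^2 + t - 42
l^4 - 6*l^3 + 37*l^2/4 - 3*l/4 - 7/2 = (l - 7/2)*(l - 2)*(l - 1)*(l + 1/2)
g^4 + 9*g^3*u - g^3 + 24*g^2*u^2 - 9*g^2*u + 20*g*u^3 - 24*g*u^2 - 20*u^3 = (g - 1)*(g + 2*u)^2*(g + 5*u)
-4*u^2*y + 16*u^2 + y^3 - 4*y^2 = (-2*u + y)*(2*u + y)*(y - 4)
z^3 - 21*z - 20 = (z - 5)*(z + 1)*(z + 4)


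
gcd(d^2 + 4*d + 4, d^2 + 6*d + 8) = d + 2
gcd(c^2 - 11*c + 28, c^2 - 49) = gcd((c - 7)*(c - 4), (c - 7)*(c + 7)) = c - 7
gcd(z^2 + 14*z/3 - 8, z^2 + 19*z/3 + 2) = z + 6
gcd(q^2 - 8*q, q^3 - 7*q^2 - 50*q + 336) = q - 8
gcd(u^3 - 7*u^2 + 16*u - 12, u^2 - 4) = u - 2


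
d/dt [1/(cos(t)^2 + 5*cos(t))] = (2*cos(t) + 5)*sin(t)/((cos(t) + 5)^2*cos(t)^2)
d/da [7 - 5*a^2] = -10*a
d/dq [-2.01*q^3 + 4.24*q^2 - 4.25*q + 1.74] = -6.03*q^2 + 8.48*q - 4.25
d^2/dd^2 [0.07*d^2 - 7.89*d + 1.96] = 0.140000000000000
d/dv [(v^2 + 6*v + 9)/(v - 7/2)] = 4*(v^2 - 7*v - 30)/(4*v^2 - 28*v + 49)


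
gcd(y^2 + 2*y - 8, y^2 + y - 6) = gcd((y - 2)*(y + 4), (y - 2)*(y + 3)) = y - 2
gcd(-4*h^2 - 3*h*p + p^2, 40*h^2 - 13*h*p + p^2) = 1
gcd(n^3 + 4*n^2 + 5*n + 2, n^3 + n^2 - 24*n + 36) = 1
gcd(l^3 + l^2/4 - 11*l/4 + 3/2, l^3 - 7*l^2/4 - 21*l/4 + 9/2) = l^2 + 5*l/4 - 3/2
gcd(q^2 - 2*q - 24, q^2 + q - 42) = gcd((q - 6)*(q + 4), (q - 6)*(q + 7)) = q - 6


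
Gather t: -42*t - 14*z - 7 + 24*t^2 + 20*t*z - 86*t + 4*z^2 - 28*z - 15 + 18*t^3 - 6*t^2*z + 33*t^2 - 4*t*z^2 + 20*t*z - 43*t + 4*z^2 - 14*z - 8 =18*t^3 + t^2*(57 - 6*z) + t*(-4*z^2 + 40*z - 171) + 8*z^2 - 56*z - 30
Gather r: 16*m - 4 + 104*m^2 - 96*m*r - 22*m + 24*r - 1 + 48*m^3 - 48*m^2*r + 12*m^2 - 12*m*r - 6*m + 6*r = 48*m^3 + 116*m^2 - 12*m + r*(-48*m^2 - 108*m + 30) - 5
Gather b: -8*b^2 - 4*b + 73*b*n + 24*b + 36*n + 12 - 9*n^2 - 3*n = -8*b^2 + b*(73*n + 20) - 9*n^2 + 33*n + 12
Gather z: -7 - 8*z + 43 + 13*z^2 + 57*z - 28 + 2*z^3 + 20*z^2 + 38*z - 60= 2*z^3 + 33*z^2 + 87*z - 52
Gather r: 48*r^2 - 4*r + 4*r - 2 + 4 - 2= 48*r^2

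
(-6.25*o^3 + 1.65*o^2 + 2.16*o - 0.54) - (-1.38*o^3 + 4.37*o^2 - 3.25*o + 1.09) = -4.87*o^3 - 2.72*o^2 + 5.41*o - 1.63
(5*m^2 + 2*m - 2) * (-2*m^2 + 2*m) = -10*m^4 + 6*m^3 + 8*m^2 - 4*m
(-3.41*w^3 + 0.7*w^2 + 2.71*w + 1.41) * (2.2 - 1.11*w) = 3.7851*w^4 - 8.279*w^3 - 1.4681*w^2 + 4.3969*w + 3.102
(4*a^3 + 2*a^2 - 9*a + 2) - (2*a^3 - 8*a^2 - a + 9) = 2*a^3 + 10*a^2 - 8*a - 7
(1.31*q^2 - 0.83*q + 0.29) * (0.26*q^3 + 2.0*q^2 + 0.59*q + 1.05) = 0.3406*q^5 + 2.4042*q^4 - 0.8117*q^3 + 1.4658*q^2 - 0.7004*q + 0.3045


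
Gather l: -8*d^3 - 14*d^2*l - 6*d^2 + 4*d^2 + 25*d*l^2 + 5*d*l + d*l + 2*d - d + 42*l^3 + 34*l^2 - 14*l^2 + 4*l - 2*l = -8*d^3 - 2*d^2 + d + 42*l^3 + l^2*(25*d + 20) + l*(-14*d^2 + 6*d + 2)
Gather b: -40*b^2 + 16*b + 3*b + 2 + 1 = -40*b^2 + 19*b + 3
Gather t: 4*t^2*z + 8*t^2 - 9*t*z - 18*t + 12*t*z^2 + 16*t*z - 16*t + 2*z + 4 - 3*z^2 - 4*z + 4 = t^2*(4*z + 8) + t*(12*z^2 + 7*z - 34) - 3*z^2 - 2*z + 8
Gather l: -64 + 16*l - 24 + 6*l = 22*l - 88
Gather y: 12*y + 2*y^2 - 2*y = 2*y^2 + 10*y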